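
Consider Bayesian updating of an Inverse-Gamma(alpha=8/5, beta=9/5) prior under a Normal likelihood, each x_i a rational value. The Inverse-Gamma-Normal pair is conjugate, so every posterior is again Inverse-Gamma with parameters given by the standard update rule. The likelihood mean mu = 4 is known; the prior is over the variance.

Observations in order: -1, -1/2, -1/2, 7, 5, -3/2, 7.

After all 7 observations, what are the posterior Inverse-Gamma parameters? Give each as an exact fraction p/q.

obs 1: x=-1 → posterior Inverse-Gamma(21/10, 143/10)
obs 2: x=-1/2 → posterior Inverse-Gamma(13/5, 977/40)
obs 3: x=-1/2 → posterior Inverse-Gamma(31/10, 691/20)
obs 4: x=7 → posterior Inverse-Gamma(18/5, 781/20)
obs 5: x=5 → posterior Inverse-Gamma(41/10, 791/20)
obs 6: x=-3/2 → posterior Inverse-Gamma(23/5, 2187/40)
obs 7: x=7 → posterior Inverse-Gamma(51/10, 2367/40)

alpha=51/10, beta=2367/40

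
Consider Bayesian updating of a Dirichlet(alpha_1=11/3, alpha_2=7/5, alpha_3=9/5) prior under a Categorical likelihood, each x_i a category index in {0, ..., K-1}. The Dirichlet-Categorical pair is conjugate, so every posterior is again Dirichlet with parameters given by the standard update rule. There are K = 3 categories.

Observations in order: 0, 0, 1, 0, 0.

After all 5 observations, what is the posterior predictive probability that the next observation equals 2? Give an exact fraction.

27/178

obs 1: x=0 → posterior Dirichlet(14/3, 7/5, 9/5)
obs 2: x=0 → posterior Dirichlet(17/3, 7/5, 9/5)
obs 3: x=1 → posterior Dirichlet(17/3, 12/5, 9/5)
obs 4: x=0 → posterior Dirichlet(20/3, 12/5, 9/5)
obs 5: x=0 → posterior Dirichlet(23/3, 12/5, 9/5)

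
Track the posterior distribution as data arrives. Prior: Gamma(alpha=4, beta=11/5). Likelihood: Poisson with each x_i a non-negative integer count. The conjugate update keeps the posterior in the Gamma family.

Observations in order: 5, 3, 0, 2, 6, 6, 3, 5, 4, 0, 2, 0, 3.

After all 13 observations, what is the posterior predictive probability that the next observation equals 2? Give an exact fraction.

obs 1: x=5 → posterior Gamma(9, 16/5)
obs 2: x=3 → posterior Gamma(12, 21/5)
obs 3: x=0 → posterior Gamma(12, 26/5)
obs 4: x=2 → posterior Gamma(14, 31/5)
obs 5: x=6 → posterior Gamma(20, 36/5)
obs 6: x=6 → posterior Gamma(26, 41/5)
obs 7: x=3 → posterior Gamma(29, 46/5)
obs 8: x=5 → posterior Gamma(34, 51/5)
obs 9: x=4 → posterior Gamma(38, 56/5)
obs 10: x=0 → posterior Gamma(38, 61/5)
obs 11: x=2 → posterior Gamma(40, 66/5)
obs 12: x=0 → posterior Gamma(40, 71/5)
obs 13: x=3 → posterior Gamma(43, 76/5)

17734363795011259774415764197400441823716119725722713208102671188810304035123258982400/76177348045866392339289727720615561750424801402395196724001565744957137343033038019601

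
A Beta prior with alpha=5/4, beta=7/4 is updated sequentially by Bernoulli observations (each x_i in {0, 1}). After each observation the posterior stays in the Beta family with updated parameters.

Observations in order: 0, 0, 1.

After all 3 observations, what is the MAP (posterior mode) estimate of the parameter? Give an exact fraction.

obs 1: x=0 → posterior Beta(5/4, 11/4)
obs 2: x=0 → posterior Beta(5/4, 15/4)
obs 3: x=1 → posterior Beta(9/4, 15/4)

5/16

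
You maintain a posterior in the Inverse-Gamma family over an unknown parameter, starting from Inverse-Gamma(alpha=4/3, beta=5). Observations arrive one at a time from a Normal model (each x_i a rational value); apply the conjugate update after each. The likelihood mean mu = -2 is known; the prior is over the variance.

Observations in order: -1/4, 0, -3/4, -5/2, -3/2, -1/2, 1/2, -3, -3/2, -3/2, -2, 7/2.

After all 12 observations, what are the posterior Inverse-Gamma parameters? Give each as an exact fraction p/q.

alpha=22/3, beta=475/16

obs 1: x=-1/4 → posterior Inverse-Gamma(11/6, 209/32)
obs 2: x=0 → posterior Inverse-Gamma(7/3, 273/32)
obs 3: x=-3/4 → posterior Inverse-Gamma(17/6, 149/16)
obs 4: x=-5/2 → posterior Inverse-Gamma(10/3, 151/16)
obs 5: x=-3/2 → posterior Inverse-Gamma(23/6, 153/16)
obs 6: x=-1/2 → posterior Inverse-Gamma(13/3, 171/16)
obs 7: x=1/2 → posterior Inverse-Gamma(29/6, 221/16)
obs 8: x=-3 → posterior Inverse-Gamma(16/3, 229/16)
obs 9: x=-3/2 → posterior Inverse-Gamma(35/6, 231/16)
obs 10: x=-3/2 → posterior Inverse-Gamma(19/3, 233/16)
obs 11: x=-2 → posterior Inverse-Gamma(41/6, 233/16)
obs 12: x=7/2 → posterior Inverse-Gamma(22/3, 475/16)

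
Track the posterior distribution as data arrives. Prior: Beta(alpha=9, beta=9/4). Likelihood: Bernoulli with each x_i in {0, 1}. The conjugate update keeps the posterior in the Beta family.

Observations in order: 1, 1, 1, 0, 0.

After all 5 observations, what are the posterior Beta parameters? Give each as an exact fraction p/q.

obs 1: x=1 → posterior Beta(10, 9/4)
obs 2: x=1 → posterior Beta(11, 9/4)
obs 3: x=1 → posterior Beta(12, 9/4)
obs 4: x=0 → posterior Beta(12, 13/4)
obs 5: x=0 → posterior Beta(12, 17/4)

alpha=12, beta=17/4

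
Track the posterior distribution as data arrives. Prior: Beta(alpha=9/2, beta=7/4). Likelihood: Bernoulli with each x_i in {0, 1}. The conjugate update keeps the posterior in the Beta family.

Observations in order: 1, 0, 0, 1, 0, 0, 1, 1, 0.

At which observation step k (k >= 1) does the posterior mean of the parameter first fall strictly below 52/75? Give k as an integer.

k = 2

obs 1: x=1 → posterior Beta(11/2, 7/4)
obs 2: x=0 → posterior Beta(11/2, 11/4)
obs 3: x=0 → posterior Beta(11/2, 15/4)
obs 4: x=1 → posterior Beta(13/2, 15/4)
obs 5: x=0 → posterior Beta(13/2, 19/4)
obs 6: x=0 → posterior Beta(13/2, 23/4)
obs 7: x=1 → posterior Beta(15/2, 23/4)
obs 8: x=1 → posterior Beta(17/2, 23/4)
obs 9: x=0 → posterior Beta(17/2, 27/4)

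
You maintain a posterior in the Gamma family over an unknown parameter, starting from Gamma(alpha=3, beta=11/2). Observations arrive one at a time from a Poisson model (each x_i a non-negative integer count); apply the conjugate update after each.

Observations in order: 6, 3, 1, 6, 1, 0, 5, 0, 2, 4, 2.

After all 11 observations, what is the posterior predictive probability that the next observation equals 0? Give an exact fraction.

129110040087761027839616029934664535539337183380513/900006121921754037511662394623272120952606201171875

obs 1: x=6 → posterior Gamma(9, 13/2)
obs 2: x=3 → posterior Gamma(12, 15/2)
obs 3: x=1 → posterior Gamma(13, 17/2)
obs 4: x=6 → posterior Gamma(19, 19/2)
obs 5: x=1 → posterior Gamma(20, 21/2)
obs 6: x=0 → posterior Gamma(20, 23/2)
obs 7: x=5 → posterior Gamma(25, 25/2)
obs 8: x=0 → posterior Gamma(25, 27/2)
obs 9: x=2 → posterior Gamma(27, 29/2)
obs 10: x=4 → posterior Gamma(31, 31/2)
obs 11: x=2 → posterior Gamma(33, 33/2)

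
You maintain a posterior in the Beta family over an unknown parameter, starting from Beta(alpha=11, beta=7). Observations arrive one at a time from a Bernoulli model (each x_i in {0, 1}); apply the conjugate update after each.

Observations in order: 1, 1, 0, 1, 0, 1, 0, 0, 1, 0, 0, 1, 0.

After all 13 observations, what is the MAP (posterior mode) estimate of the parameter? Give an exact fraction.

obs 1: x=1 → posterior Beta(12, 7)
obs 2: x=1 → posterior Beta(13, 7)
obs 3: x=0 → posterior Beta(13, 8)
obs 4: x=1 → posterior Beta(14, 8)
obs 5: x=0 → posterior Beta(14, 9)
obs 6: x=1 → posterior Beta(15, 9)
obs 7: x=0 → posterior Beta(15, 10)
obs 8: x=0 → posterior Beta(15, 11)
obs 9: x=1 → posterior Beta(16, 11)
obs 10: x=0 → posterior Beta(16, 12)
obs 11: x=0 → posterior Beta(16, 13)
obs 12: x=1 → posterior Beta(17, 13)
obs 13: x=0 → posterior Beta(17, 14)

16/29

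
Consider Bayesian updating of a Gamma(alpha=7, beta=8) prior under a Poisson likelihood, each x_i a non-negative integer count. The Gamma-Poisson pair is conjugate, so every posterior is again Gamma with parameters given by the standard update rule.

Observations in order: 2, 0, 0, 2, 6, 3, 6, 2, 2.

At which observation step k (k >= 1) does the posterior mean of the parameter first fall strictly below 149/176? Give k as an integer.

obs 1: x=2 → posterior Gamma(9, 9)
obs 2: x=0 → posterior Gamma(9, 10)
obs 3: x=0 → posterior Gamma(9, 11)
obs 4: x=2 → posterior Gamma(11, 12)
obs 5: x=6 → posterior Gamma(17, 13)
obs 6: x=3 → posterior Gamma(20, 14)
obs 7: x=6 → posterior Gamma(26, 15)
obs 8: x=2 → posterior Gamma(28, 16)
obs 9: x=2 → posterior Gamma(30, 17)

k = 3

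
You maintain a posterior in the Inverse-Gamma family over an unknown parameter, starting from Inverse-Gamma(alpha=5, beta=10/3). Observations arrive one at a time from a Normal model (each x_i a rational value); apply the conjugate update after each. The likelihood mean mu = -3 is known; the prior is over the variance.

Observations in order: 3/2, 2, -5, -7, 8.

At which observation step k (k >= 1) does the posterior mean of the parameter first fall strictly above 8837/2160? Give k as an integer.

k = 2

obs 1: x=3/2 → posterior Inverse-Gamma(11/2, 323/24)
obs 2: x=2 → posterior Inverse-Gamma(6, 623/24)
obs 3: x=-5 → posterior Inverse-Gamma(13/2, 671/24)
obs 4: x=-7 → posterior Inverse-Gamma(7, 863/24)
obs 5: x=8 → posterior Inverse-Gamma(15/2, 2315/24)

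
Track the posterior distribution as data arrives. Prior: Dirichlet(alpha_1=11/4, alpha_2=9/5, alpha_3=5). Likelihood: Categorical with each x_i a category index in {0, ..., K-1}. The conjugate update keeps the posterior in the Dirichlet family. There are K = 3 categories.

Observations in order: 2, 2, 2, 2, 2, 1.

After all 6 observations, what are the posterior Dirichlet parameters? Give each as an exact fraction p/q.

alpha_1=11/4, alpha_2=14/5, alpha_3=10

obs 1: x=2 → posterior Dirichlet(11/4, 9/5, 6)
obs 2: x=2 → posterior Dirichlet(11/4, 9/5, 7)
obs 3: x=2 → posterior Dirichlet(11/4, 9/5, 8)
obs 4: x=2 → posterior Dirichlet(11/4, 9/5, 9)
obs 5: x=2 → posterior Dirichlet(11/4, 9/5, 10)
obs 6: x=1 → posterior Dirichlet(11/4, 14/5, 10)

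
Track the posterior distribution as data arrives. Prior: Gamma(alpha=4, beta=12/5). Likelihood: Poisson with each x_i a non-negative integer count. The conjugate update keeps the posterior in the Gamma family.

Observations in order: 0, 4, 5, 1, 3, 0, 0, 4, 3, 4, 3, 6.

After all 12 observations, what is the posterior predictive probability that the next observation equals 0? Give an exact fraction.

obs 1: x=0 → posterior Gamma(4, 17/5)
obs 2: x=4 → posterior Gamma(8, 22/5)
obs 3: x=5 → posterior Gamma(13, 27/5)
obs 4: x=1 → posterior Gamma(14, 32/5)
obs 5: x=3 → posterior Gamma(17, 37/5)
obs 6: x=0 → posterior Gamma(17, 42/5)
obs 7: x=0 → posterior Gamma(17, 47/5)
obs 8: x=4 → posterior Gamma(21, 52/5)
obs 9: x=3 → posterior Gamma(24, 57/5)
obs 10: x=4 → posterior Gamma(28, 62/5)
obs 11: x=3 → posterior Gamma(31, 67/5)
obs 12: x=6 → posterior Gamma(37, 72/5)

526383621832523020213135181063373161602698310825760797260513816870912/6311852354285816196781274781332398008198890908292920690347325261843997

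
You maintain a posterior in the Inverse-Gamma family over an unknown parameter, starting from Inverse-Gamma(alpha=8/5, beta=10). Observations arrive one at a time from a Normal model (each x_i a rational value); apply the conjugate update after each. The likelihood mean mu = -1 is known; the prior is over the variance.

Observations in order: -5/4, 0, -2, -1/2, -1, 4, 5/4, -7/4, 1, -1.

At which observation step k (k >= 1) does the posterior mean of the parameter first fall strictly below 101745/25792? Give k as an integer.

k = 5

obs 1: x=-5/4 → posterior Inverse-Gamma(21/10, 321/32)
obs 2: x=0 → posterior Inverse-Gamma(13/5, 337/32)
obs 3: x=-2 → posterior Inverse-Gamma(31/10, 353/32)
obs 4: x=-1/2 → posterior Inverse-Gamma(18/5, 357/32)
obs 5: x=-1 → posterior Inverse-Gamma(41/10, 357/32)
obs 6: x=4 → posterior Inverse-Gamma(23/5, 757/32)
obs 7: x=5/4 → posterior Inverse-Gamma(51/10, 419/16)
obs 8: x=-7/4 → posterior Inverse-Gamma(28/5, 847/32)
obs 9: x=1 → posterior Inverse-Gamma(61/10, 911/32)
obs 10: x=-1 → posterior Inverse-Gamma(33/5, 911/32)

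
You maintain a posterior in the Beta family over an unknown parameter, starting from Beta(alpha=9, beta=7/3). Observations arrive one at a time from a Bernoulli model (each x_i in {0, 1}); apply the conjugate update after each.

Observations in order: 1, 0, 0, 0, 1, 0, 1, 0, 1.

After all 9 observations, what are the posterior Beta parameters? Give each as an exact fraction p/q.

alpha=13, beta=22/3

obs 1: x=1 → posterior Beta(10, 7/3)
obs 2: x=0 → posterior Beta(10, 10/3)
obs 3: x=0 → posterior Beta(10, 13/3)
obs 4: x=0 → posterior Beta(10, 16/3)
obs 5: x=1 → posterior Beta(11, 16/3)
obs 6: x=0 → posterior Beta(11, 19/3)
obs 7: x=1 → posterior Beta(12, 19/3)
obs 8: x=0 → posterior Beta(12, 22/3)
obs 9: x=1 → posterior Beta(13, 22/3)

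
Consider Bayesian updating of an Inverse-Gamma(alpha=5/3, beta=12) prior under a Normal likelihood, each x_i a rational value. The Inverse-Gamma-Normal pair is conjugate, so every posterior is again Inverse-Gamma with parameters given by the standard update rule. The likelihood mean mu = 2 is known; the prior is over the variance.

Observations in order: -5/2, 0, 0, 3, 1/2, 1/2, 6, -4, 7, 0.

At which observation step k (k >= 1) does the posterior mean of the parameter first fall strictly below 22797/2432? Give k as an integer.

obs 1: x=-5/2 → posterior Inverse-Gamma(13/6, 177/8)
obs 2: x=0 → posterior Inverse-Gamma(8/3, 193/8)
obs 3: x=0 → posterior Inverse-Gamma(19/6, 209/8)
obs 4: x=3 → posterior Inverse-Gamma(11/3, 213/8)
obs 5: x=1/2 → posterior Inverse-Gamma(25/6, 111/4)
obs 6: x=1/2 → posterior Inverse-Gamma(14/3, 231/8)
obs 7: x=6 → posterior Inverse-Gamma(31/6, 295/8)
obs 8: x=-4 → posterior Inverse-Gamma(17/3, 439/8)
obs 9: x=7 → posterior Inverse-Gamma(37/6, 539/8)
obs 10: x=0 → posterior Inverse-Gamma(20/3, 555/8)

k = 5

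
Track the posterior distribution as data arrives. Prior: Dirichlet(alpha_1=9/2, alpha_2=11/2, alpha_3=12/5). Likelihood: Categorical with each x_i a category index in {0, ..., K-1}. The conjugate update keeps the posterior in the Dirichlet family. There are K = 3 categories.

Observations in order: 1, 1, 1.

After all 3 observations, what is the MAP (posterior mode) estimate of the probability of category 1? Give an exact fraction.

obs 1: x=1 → posterior Dirichlet(9/2, 13/2, 12/5)
obs 2: x=1 → posterior Dirichlet(9/2, 15/2, 12/5)
obs 3: x=1 → posterior Dirichlet(9/2, 17/2, 12/5)

75/124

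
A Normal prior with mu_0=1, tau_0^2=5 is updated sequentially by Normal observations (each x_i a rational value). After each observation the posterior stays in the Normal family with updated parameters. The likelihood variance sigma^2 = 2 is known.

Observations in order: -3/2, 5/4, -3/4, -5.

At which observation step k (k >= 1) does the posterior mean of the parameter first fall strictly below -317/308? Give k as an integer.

obs 1: x=-3/2 → posterior Normal(-11/14, 10/7)
obs 2: x=5/4 → posterior Normal(1/16, 5/6)
obs 3: x=-3/4 → posterior Normal(-3/17, 10/17)
obs 4: x=-5 → posterior Normal(-14/11, 5/11)

k = 4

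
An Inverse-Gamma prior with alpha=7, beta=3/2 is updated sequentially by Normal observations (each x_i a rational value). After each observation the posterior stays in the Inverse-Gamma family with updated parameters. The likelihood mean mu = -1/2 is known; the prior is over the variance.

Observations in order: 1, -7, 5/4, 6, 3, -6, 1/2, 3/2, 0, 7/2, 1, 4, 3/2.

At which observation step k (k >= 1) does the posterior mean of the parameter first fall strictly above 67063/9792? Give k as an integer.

obs 1: x=1 → posterior Inverse-Gamma(15/2, 21/8)
obs 2: x=-7 → posterior Inverse-Gamma(8, 95/4)
obs 3: x=5/4 → posterior Inverse-Gamma(17/2, 809/32)
obs 4: x=6 → posterior Inverse-Gamma(9, 1485/32)
obs 5: x=3 → posterior Inverse-Gamma(19/2, 1681/32)
obs 6: x=-6 → posterior Inverse-Gamma(10, 2165/32)
obs 7: x=1/2 → posterior Inverse-Gamma(21/2, 2181/32)
obs 8: x=3/2 → posterior Inverse-Gamma(11, 2245/32)
obs 9: x=0 → posterior Inverse-Gamma(23/2, 2249/32)
obs 10: x=7/2 → posterior Inverse-Gamma(12, 2505/32)
obs 11: x=1 → posterior Inverse-Gamma(25/2, 2541/32)
obs 12: x=4 → posterior Inverse-Gamma(13, 2865/32)
obs 13: x=3/2 → posterior Inverse-Gamma(27/2, 2929/32)

k = 6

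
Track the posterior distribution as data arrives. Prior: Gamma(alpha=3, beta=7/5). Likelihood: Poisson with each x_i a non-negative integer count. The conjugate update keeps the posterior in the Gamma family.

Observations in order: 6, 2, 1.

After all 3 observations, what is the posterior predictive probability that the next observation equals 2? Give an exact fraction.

8355751710181990400/36472996377170786403

obs 1: x=6 → posterior Gamma(9, 12/5)
obs 2: x=2 → posterior Gamma(11, 17/5)
obs 3: x=1 → posterior Gamma(12, 22/5)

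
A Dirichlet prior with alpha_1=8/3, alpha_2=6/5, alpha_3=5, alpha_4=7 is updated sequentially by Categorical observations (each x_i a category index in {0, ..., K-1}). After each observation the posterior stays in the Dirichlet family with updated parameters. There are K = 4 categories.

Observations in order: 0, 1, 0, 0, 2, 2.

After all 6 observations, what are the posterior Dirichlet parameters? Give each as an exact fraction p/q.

alpha_1=17/3, alpha_2=11/5, alpha_3=7, alpha_4=7

obs 1: x=0 → posterior Dirichlet(11/3, 6/5, 5, 7)
obs 2: x=1 → posterior Dirichlet(11/3, 11/5, 5, 7)
obs 3: x=0 → posterior Dirichlet(14/3, 11/5, 5, 7)
obs 4: x=0 → posterior Dirichlet(17/3, 11/5, 5, 7)
obs 5: x=2 → posterior Dirichlet(17/3, 11/5, 6, 7)
obs 6: x=2 → posterior Dirichlet(17/3, 11/5, 7, 7)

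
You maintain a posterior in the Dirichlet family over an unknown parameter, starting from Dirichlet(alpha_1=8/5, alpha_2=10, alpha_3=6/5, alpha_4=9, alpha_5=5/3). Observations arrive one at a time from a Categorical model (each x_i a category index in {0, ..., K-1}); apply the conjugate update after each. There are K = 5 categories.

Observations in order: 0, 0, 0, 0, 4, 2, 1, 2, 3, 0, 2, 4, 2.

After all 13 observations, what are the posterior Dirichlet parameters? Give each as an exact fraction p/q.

obs 1: x=0 → posterior Dirichlet(13/5, 10, 6/5, 9, 5/3)
obs 2: x=0 → posterior Dirichlet(18/5, 10, 6/5, 9, 5/3)
obs 3: x=0 → posterior Dirichlet(23/5, 10, 6/5, 9, 5/3)
obs 4: x=0 → posterior Dirichlet(28/5, 10, 6/5, 9, 5/3)
obs 5: x=4 → posterior Dirichlet(28/5, 10, 6/5, 9, 8/3)
obs 6: x=2 → posterior Dirichlet(28/5, 10, 11/5, 9, 8/3)
obs 7: x=1 → posterior Dirichlet(28/5, 11, 11/5, 9, 8/3)
obs 8: x=2 → posterior Dirichlet(28/5, 11, 16/5, 9, 8/3)
obs 9: x=3 → posterior Dirichlet(28/5, 11, 16/5, 10, 8/3)
obs 10: x=0 → posterior Dirichlet(33/5, 11, 16/5, 10, 8/3)
obs 11: x=2 → posterior Dirichlet(33/5, 11, 21/5, 10, 8/3)
obs 12: x=4 → posterior Dirichlet(33/5, 11, 21/5, 10, 11/3)
obs 13: x=2 → posterior Dirichlet(33/5, 11, 26/5, 10, 11/3)

alpha_1=33/5, alpha_2=11, alpha_3=26/5, alpha_4=10, alpha_5=11/3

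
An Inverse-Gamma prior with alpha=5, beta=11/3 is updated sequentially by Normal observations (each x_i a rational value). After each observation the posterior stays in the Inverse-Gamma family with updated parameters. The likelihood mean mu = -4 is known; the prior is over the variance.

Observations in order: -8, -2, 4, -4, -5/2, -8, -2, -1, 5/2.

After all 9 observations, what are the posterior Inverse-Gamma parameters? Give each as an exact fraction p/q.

alpha=19/2, beta=989/12

obs 1: x=-8 → posterior Inverse-Gamma(11/2, 35/3)
obs 2: x=-2 → posterior Inverse-Gamma(6, 41/3)
obs 3: x=4 → posterior Inverse-Gamma(13/2, 137/3)
obs 4: x=-4 → posterior Inverse-Gamma(7, 137/3)
obs 5: x=-5/2 → posterior Inverse-Gamma(15/2, 1123/24)
obs 6: x=-8 → posterior Inverse-Gamma(8, 1315/24)
obs 7: x=-2 → posterior Inverse-Gamma(17/2, 1363/24)
obs 8: x=-1 → posterior Inverse-Gamma(9, 1471/24)
obs 9: x=5/2 → posterior Inverse-Gamma(19/2, 989/12)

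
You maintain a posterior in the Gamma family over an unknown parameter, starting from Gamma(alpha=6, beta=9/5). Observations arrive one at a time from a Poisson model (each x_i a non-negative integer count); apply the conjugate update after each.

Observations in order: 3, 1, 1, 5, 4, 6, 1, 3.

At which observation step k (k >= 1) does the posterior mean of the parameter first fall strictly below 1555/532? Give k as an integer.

k = 2

obs 1: x=3 → posterior Gamma(9, 14/5)
obs 2: x=1 → posterior Gamma(10, 19/5)
obs 3: x=1 → posterior Gamma(11, 24/5)
obs 4: x=5 → posterior Gamma(16, 29/5)
obs 5: x=4 → posterior Gamma(20, 34/5)
obs 6: x=6 → posterior Gamma(26, 39/5)
obs 7: x=1 → posterior Gamma(27, 44/5)
obs 8: x=3 → posterior Gamma(30, 49/5)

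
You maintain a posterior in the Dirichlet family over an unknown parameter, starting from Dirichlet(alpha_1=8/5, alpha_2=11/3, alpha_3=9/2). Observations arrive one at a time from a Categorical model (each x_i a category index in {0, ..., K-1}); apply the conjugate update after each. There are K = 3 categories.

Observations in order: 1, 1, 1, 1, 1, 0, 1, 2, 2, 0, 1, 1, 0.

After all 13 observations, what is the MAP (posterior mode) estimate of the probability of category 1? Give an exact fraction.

320/593

obs 1: x=1 → posterior Dirichlet(8/5, 14/3, 9/2)
obs 2: x=1 → posterior Dirichlet(8/5, 17/3, 9/2)
obs 3: x=1 → posterior Dirichlet(8/5, 20/3, 9/2)
obs 4: x=1 → posterior Dirichlet(8/5, 23/3, 9/2)
obs 5: x=1 → posterior Dirichlet(8/5, 26/3, 9/2)
obs 6: x=0 → posterior Dirichlet(13/5, 26/3, 9/2)
obs 7: x=1 → posterior Dirichlet(13/5, 29/3, 9/2)
obs 8: x=2 → posterior Dirichlet(13/5, 29/3, 11/2)
obs 9: x=2 → posterior Dirichlet(13/5, 29/3, 13/2)
obs 10: x=0 → posterior Dirichlet(18/5, 29/3, 13/2)
obs 11: x=1 → posterior Dirichlet(18/5, 32/3, 13/2)
obs 12: x=1 → posterior Dirichlet(18/5, 35/3, 13/2)
obs 13: x=0 → posterior Dirichlet(23/5, 35/3, 13/2)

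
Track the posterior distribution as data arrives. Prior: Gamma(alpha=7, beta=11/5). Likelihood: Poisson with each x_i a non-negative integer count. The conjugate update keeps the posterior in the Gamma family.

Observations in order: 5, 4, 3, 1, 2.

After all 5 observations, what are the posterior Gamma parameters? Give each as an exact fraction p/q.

obs 1: x=5 → posterior Gamma(12, 16/5)
obs 2: x=4 → posterior Gamma(16, 21/5)
obs 3: x=3 → posterior Gamma(19, 26/5)
obs 4: x=1 → posterior Gamma(20, 31/5)
obs 5: x=2 → posterior Gamma(22, 36/5)

alpha=22, beta=36/5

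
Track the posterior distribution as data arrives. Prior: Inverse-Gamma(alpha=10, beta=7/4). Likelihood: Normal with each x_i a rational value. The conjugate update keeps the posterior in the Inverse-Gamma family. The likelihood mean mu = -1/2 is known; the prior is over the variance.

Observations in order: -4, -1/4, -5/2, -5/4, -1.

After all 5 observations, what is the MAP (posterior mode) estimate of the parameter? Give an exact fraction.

obs 1: x=-4 → posterior Inverse-Gamma(21/2, 63/8)
obs 2: x=-1/4 → posterior Inverse-Gamma(11, 253/32)
obs 3: x=-5/2 → posterior Inverse-Gamma(23/2, 317/32)
obs 4: x=-5/4 → posterior Inverse-Gamma(12, 163/16)
obs 5: x=-1 → posterior Inverse-Gamma(25/2, 165/16)

55/72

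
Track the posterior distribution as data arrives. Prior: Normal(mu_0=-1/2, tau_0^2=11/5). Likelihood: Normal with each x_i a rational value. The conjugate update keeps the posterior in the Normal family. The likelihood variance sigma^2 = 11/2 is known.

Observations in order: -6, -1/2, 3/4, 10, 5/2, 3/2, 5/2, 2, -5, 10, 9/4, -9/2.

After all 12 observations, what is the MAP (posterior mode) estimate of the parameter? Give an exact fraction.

obs 1: x=-6 → posterior Normal(-29/14, 11/7)
obs 2: x=-1/2 → posterior Normal(-31/18, 11/9)
obs 3: x=3/4 → posterior Normal(-14/11, 1)
obs 4: x=10 → posterior Normal(6/13, 11/13)
obs 5: x=5/2 → posterior Normal(11/15, 11/15)
obs 6: x=3/2 → posterior Normal(14/17, 11/17)
obs 7: x=5/2 → posterior Normal(1, 11/19)
obs 8: x=2 → posterior Normal(23/21, 11/21)
obs 9: x=-5 → posterior Normal(13/23, 11/23)
obs 10: x=10 → posterior Normal(33/25, 11/25)
obs 11: x=9/4 → posterior Normal(25/18, 11/27)
obs 12: x=-9/2 → posterior Normal(57/58, 11/29)

57/58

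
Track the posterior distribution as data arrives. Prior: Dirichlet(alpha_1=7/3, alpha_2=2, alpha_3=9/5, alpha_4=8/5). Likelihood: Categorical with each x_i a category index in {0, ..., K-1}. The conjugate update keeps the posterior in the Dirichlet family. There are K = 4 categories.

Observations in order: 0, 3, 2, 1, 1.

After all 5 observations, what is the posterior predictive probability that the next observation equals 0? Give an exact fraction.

obs 1: x=0 → posterior Dirichlet(10/3, 2, 9/5, 8/5)
obs 2: x=3 → posterior Dirichlet(10/3, 2, 9/5, 13/5)
obs 3: x=2 → posterior Dirichlet(10/3, 2, 14/5, 13/5)
obs 4: x=1 → posterior Dirichlet(10/3, 3, 14/5, 13/5)
obs 5: x=1 → posterior Dirichlet(10/3, 4, 14/5, 13/5)

50/191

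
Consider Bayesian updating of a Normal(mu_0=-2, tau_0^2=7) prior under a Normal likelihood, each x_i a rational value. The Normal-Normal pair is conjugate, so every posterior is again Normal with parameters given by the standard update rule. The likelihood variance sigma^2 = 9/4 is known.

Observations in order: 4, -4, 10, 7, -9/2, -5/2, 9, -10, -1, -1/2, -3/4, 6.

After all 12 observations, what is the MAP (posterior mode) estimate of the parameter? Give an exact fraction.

113/115

obs 1: x=4 → posterior Normal(94/37, 63/37)
obs 2: x=-4 → posterior Normal(-18/65, 63/65)
obs 3: x=10 → posterior Normal(262/93, 21/31)
obs 4: x=7 → posterior Normal(458/121, 63/121)
obs 5: x=-9/2 → posterior Normal(332/149, 63/149)
obs 6: x=-5/2 → posterior Normal(262/177, 21/59)
obs 7: x=9 → posterior Normal(514/205, 63/205)
obs 8: x=-10 → posterior Normal(234/233, 63/233)
obs 9: x=-1 → posterior Normal(206/261, 7/29)
obs 10: x=-1/2 → posterior Normal(192/289, 63/289)
obs 11: x=-3/4 → posterior Normal(171/317, 63/317)
obs 12: x=6 → posterior Normal(113/115, 21/115)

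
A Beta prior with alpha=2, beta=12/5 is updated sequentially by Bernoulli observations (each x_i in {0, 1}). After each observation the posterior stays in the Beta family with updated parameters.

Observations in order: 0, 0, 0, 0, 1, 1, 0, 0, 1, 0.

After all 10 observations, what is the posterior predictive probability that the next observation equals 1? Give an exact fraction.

obs 1: x=0 → posterior Beta(2, 17/5)
obs 2: x=0 → posterior Beta(2, 22/5)
obs 3: x=0 → posterior Beta(2, 27/5)
obs 4: x=0 → posterior Beta(2, 32/5)
obs 5: x=1 → posterior Beta(3, 32/5)
obs 6: x=1 → posterior Beta(4, 32/5)
obs 7: x=0 → posterior Beta(4, 37/5)
obs 8: x=0 → posterior Beta(4, 42/5)
obs 9: x=1 → posterior Beta(5, 42/5)
obs 10: x=0 → posterior Beta(5, 47/5)

25/72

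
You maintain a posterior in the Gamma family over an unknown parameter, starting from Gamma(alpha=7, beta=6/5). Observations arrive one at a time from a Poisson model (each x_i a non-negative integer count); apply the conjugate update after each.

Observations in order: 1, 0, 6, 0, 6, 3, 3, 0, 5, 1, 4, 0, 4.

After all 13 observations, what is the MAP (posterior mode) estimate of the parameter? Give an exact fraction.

obs 1: x=1 → posterior Gamma(8, 11/5)
obs 2: x=0 → posterior Gamma(8, 16/5)
obs 3: x=6 → posterior Gamma(14, 21/5)
obs 4: x=0 → posterior Gamma(14, 26/5)
obs 5: x=6 → posterior Gamma(20, 31/5)
obs 6: x=3 → posterior Gamma(23, 36/5)
obs 7: x=3 → posterior Gamma(26, 41/5)
obs 8: x=0 → posterior Gamma(26, 46/5)
obs 9: x=5 → posterior Gamma(31, 51/5)
obs 10: x=1 → posterior Gamma(32, 56/5)
obs 11: x=4 → posterior Gamma(36, 61/5)
obs 12: x=0 → posterior Gamma(36, 66/5)
obs 13: x=4 → posterior Gamma(40, 71/5)

195/71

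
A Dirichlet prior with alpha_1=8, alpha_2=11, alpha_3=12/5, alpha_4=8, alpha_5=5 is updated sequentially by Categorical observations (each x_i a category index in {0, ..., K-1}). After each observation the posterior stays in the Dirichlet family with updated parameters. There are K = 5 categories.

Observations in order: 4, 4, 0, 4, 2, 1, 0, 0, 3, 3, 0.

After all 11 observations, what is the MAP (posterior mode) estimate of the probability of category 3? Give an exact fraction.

obs 1: x=4 → posterior Dirichlet(8, 11, 12/5, 8, 6)
obs 2: x=4 → posterior Dirichlet(8, 11, 12/5, 8, 7)
obs 3: x=0 → posterior Dirichlet(9, 11, 12/5, 8, 7)
obs 4: x=4 → posterior Dirichlet(9, 11, 12/5, 8, 8)
obs 5: x=2 → posterior Dirichlet(9, 11, 17/5, 8, 8)
obs 6: x=1 → posterior Dirichlet(9, 12, 17/5, 8, 8)
obs 7: x=0 → posterior Dirichlet(10, 12, 17/5, 8, 8)
obs 8: x=0 → posterior Dirichlet(11, 12, 17/5, 8, 8)
obs 9: x=3 → posterior Dirichlet(11, 12, 17/5, 9, 8)
obs 10: x=3 → posterior Dirichlet(11, 12, 17/5, 10, 8)
obs 11: x=0 → posterior Dirichlet(12, 12, 17/5, 10, 8)

45/202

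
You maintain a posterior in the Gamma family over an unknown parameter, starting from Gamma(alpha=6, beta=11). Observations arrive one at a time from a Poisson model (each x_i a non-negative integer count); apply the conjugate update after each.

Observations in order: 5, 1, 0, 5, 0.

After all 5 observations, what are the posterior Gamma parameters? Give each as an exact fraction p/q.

alpha=17, beta=16

obs 1: x=5 → posterior Gamma(11, 12)
obs 2: x=1 → posterior Gamma(12, 13)
obs 3: x=0 → posterior Gamma(12, 14)
obs 4: x=5 → posterior Gamma(17, 15)
obs 5: x=0 → posterior Gamma(17, 16)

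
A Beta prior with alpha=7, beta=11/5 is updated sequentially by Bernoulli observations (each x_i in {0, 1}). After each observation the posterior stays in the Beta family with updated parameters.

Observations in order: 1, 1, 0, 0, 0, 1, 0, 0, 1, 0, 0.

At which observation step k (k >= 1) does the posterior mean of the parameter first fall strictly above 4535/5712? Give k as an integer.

obs 1: x=1 → posterior Beta(8, 11/5)
obs 2: x=1 → posterior Beta(9, 11/5)
obs 3: x=0 → posterior Beta(9, 16/5)
obs 4: x=0 → posterior Beta(9, 21/5)
obs 5: x=0 → posterior Beta(9, 26/5)
obs 6: x=1 → posterior Beta(10, 26/5)
obs 7: x=0 → posterior Beta(10, 31/5)
obs 8: x=0 → posterior Beta(10, 36/5)
obs 9: x=1 → posterior Beta(11, 36/5)
obs 10: x=0 → posterior Beta(11, 41/5)
obs 11: x=0 → posterior Beta(11, 46/5)

k = 2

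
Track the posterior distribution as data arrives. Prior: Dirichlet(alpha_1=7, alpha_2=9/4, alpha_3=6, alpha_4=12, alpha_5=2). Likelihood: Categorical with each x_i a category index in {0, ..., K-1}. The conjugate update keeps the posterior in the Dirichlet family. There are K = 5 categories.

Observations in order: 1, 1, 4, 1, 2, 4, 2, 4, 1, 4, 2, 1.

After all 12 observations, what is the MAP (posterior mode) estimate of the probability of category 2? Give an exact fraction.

obs 1: x=1 → posterior Dirichlet(7, 13/4, 6, 12, 2)
obs 2: x=1 → posterior Dirichlet(7, 17/4, 6, 12, 2)
obs 3: x=4 → posterior Dirichlet(7, 17/4, 6, 12, 3)
obs 4: x=1 → posterior Dirichlet(7, 21/4, 6, 12, 3)
obs 5: x=2 → posterior Dirichlet(7, 21/4, 7, 12, 3)
obs 6: x=4 → posterior Dirichlet(7, 21/4, 7, 12, 4)
obs 7: x=2 → posterior Dirichlet(7, 21/4, 8, 12, 4)
obs 8: x=4 → posterior Dirichlet(7, 21/4, 8, 12, 5)
obs 9: x=1 → posterior Dirichlet(7, 25/4, 8, 12, 5)
obs 10: x=4 → posterior Dirichlet(7, 25/4, 8, 12, 6)
obs 11: x=2 → posterior Dirichlet(7, 25/4, 9, 12, 6)
obs 12: x=1 → posterior Dirichlet(7, 29/4, 9, 12, 6)

32/145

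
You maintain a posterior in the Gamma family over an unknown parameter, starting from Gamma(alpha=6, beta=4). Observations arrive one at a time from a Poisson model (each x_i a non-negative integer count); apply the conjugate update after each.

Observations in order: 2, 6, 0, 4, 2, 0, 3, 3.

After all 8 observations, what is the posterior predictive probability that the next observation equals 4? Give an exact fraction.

20914666537045690401378866823168/201538126434611150798503956371773

obs 1: x=2 → posterior Gamma(8, 5)
obs 2: x=6 → posterior Gamma(14, 6)
obs 3: x=0 → posterior Gamma(14, 7)
obs 4: x=4 → posterior Gamma(18, 8)
obs 5: x=2 → posterior Gamma(20, 9)
obs 6: x=0 → posterior Gamma(20, 10)
obs 7: x=3 → posterior Gamma(23, 11)
obs 8: x=3 → posterior Gamma(26, 12)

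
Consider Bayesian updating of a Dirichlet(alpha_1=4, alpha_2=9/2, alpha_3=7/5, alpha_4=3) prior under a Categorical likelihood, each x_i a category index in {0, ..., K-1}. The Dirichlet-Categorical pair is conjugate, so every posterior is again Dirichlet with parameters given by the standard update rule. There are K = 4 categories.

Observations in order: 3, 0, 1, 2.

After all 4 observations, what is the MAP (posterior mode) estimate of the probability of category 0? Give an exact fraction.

40/129

obs 1: x=3 → posterior Dirichlet(4, 9/2, 7/5, 4)
obs 2: x=0 → posterior Dirichlet(5, 9/2, 7/5, 4)
obs 3: x=1 → posterior Dirichlet(5, 11/2, 7/5, 4)
obs 4: x=2 → posterior Dirichlet(5, 11/2, 12/5, 4)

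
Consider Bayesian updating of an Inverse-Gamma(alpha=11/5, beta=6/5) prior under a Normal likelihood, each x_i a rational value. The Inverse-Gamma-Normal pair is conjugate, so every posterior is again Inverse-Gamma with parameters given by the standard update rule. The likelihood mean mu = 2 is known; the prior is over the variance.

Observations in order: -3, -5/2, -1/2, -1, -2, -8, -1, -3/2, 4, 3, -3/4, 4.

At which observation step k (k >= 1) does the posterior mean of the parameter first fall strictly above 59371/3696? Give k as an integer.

k = 6

obs 1: x=-3 → posterior Inverse-Gamma(27/10, 137/10)
obs 2: x=-5/2 → posterior Inverse-Gamma(16/5, 953/40)
obs 3: x=-1/2 → posterior Inverse-Gamma(37/10, 539/20)
obs 4: x=-1 → posterior Inverse-Gamma(21/5, 629/20)
obs 5: x=-2 → posterior Inverse-Gamma(47/10, 789/20)
obs 6: x=-8 → posterior Inverse-Gamma(26/5, 1789/20)
obs 7: x=-1 → posterior Inverse-Gamma(57/10, 1879/20)
obs 8: x=-3/2 → posterior Inverse-Gamma(31/5, 4003/40)
obs 9: x=4 → posterior Inverse-Gamma(67/10, 4083/40)
obs 10: x=3 → posterior Inverse-Gamma(36/5, 4103/40)
obs 11: x=-3/4 → posterior Inverse-Gamma(77/10, 17017/160)
obs 12: x=4 → posterior Inverse-Gamma(41/5, 17337/160)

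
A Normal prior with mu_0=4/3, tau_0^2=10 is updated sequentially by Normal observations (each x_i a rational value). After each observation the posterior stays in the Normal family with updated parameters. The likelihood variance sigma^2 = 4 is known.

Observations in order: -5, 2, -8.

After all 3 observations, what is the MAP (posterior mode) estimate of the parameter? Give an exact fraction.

obs 1: x=-5 → posterior Normal(-67/21, 20/7)
obs 2: x=2 → posterior Normal(-37/36, 5/3)
obs 3: x=-8 → posterior Normal(-157/51, 20/17)

-157/51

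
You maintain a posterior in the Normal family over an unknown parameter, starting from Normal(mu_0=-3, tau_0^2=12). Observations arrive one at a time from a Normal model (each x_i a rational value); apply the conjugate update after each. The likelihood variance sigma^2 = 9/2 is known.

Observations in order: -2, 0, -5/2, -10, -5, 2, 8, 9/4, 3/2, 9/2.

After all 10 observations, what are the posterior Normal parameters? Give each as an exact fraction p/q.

obs 1: x=-2 → posterior Normal(-25/11, 36/11)
obs 2: x=0 → posterior Normal(-25/19, 36/19)
obs 3: x=-5/2 → posterior Normal(-5/3, 4/3)
obs 4: x=-10 → posterior Normal(-25/7, 36/35)
obs 5: x=-5 → posterior Normal(-165/43, 36/43)
obs 6: x=2 → posterior Normal(-149/51, 12/17)
obs 7: x=8 → posterior Normal(-85/59, 36/59)
obs 8: x=9/4 → posterior Normal(-1, 36/67)
obs 9: x=3/2 → posterior Normal(-11/15, 12/25)
obs 10: x=9/2 → posterior Normal(-19/83, 36/83)

mu_0=-19/83, tau_0^2=36/83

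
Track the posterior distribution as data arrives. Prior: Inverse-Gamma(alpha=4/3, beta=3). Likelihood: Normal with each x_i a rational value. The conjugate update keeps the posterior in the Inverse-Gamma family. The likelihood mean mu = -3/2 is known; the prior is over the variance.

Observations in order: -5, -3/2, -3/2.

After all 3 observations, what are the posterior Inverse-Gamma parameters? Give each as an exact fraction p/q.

alpha=17/6, beta=73/8

obs 1: x=-5 → posterior Inverse-Gamma(11/6, 73/8)
obs 2: x=-3/2 → posterior Inverse-Gamma(7/3, 73/8)
obs 3: x=-3/2 → posterior Inverse-Gamma(17/6, 73/8)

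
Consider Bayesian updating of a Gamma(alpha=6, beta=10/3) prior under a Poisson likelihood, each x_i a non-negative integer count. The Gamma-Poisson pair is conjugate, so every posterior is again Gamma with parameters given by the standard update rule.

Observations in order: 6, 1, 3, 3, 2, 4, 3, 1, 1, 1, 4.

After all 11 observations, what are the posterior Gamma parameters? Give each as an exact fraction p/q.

alpha=35, beta=43/3

obs 1: x=6 → posterior Gamma(12, 13/3)
obs 2: x=1 → posterior Gamma(13, 16/3)
obs 3: x=3 → posterior Gamma(16, 19/3)
obs 4: x=3 → posterior Gamma(19, 22/3)
obs 5: x=2 → posterior Gamma(21, 25/3)
obs 6: x=4 → posterior Gamma(25, 28/3)
obs 7: x=3 → posterior Gamma(28, 31/3)
obs 8: x=1 → posterior Gamma(29, 34/3)
obs 9: x=1 → posterior Gamma(30, 37/3)
obs 10: x=1 → posterior Gamma(31, 40/3)
obs 11: x=4 → posterior Gamma(35, 43/3)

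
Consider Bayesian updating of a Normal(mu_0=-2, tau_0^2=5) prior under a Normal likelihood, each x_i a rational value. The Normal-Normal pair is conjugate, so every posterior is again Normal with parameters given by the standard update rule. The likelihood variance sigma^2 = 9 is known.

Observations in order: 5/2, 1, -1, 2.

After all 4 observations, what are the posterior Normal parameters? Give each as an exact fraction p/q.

obs 1: x=5/2 → posterior Normal(-11/28, 45/14)
obs 2: x=1 → posterior Normal(-1/38, 45/19)
obs 3: x=-1 → posterior Normal(-11/48, 15/8)
obs 4: x=2 → posterior Normal(9/58, 45/29)

mu_0=9/58, tau_0^2=45/29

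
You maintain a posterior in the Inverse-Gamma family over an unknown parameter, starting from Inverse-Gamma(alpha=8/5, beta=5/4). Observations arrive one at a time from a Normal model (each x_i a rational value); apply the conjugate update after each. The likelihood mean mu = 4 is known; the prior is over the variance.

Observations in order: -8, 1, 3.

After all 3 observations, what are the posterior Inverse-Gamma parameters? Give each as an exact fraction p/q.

obs 1: x=-8 → posterior Inverse-Gamma(21/10, 293/4)
obs 2: x=1 → posterior Inverse-Gamma(13/5, 311/4)
obs 3: x=3 → posterior Inverse-Gamma(31/10, 313/4)

alpha=31/10, beta=313/4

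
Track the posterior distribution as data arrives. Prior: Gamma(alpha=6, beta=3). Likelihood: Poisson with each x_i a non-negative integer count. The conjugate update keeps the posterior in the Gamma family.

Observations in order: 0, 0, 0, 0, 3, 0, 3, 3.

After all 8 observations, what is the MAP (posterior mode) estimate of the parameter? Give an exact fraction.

14/11

obs 1: x=0 → posterior Gamma(6, 4)
obs 2: x=0 → posterior Gamma(6, 5)
obs 3: x=0 → posterior Gamma(6, 6)
obs 4: x=0 → posterior Gamma(6, 7)
obs 5: x=3 → posterior Gamma(9, 8)
obs 6: x=0 → posterior Gamma(9, 9)
obs 7: x=3 → posterior Gamma(12, 10)
obs 8: x=3 → posterior Gamma(15, 11)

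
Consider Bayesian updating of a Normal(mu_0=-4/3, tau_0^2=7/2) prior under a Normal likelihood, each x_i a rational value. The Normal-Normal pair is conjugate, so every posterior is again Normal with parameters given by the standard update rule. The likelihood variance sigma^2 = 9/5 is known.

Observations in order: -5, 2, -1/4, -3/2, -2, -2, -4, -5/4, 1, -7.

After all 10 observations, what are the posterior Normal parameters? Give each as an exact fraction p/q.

mu_0=-181/92, tau_0^2=63/368

obs 1: x=-5 → posterior Normal(-199/53, 63/53)
obs 2: x=2 → posterior Normal(-129/88, 63/88)
obs 3: x=-1/4 → posterior Normal(-551/492, 21/41)
obs 4: x=-3/2 → posterior Normal(-761/632, 63/158)
obs 5: x=-2 → posterior Normal(-1041/772, 63/193)
obs 6: x=-2 → posterior Normal(-1321/912, 21/76)
obs 7: x=-4 → posterior Normal(-1881/1052, 63/263)
obs 8: x=-5/4 → posterior Normal(-257/149, 63/298)
obs 9: x=1 → posterior Normal(-479/333, 7/37)
obs 10: x=-7 → posterior Normal(-181/92, 63/368)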